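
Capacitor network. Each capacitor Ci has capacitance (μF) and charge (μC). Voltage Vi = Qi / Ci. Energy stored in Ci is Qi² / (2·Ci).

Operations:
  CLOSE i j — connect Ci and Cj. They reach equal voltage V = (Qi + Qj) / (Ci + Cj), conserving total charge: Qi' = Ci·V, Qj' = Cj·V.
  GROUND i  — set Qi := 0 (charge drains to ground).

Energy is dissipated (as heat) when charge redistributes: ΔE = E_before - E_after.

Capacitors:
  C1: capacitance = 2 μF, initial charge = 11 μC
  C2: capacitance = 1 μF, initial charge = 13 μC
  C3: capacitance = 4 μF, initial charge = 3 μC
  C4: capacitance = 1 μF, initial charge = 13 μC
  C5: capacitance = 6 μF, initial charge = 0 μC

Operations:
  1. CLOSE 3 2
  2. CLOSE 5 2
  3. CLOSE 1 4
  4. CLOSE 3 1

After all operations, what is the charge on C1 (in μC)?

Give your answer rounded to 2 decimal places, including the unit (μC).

Initial: C1(2μF, Q=11μC, V=5.50V), C2(1μF, Q=13μC, V=13.00V), C3(4μF, Q=3μC, V=0.75V), C4(1μF, Q=13μC, V=13.00V), C5(6μF, Q=0μC, V=0.00V)
Op 1: CLOSE 3-2: Q_total=16.00, C_total=5.00, V=3.20; Q3=12.80, Q2=3.20; dissipated=60.025
Op 2: CLOSE 5-2: Q_total=3.20, C_total=7.00, V=0.46; Q5=2.74, Q2=0.46; dissipated=4.389
Op 3: CLOSE 1-4: Q_total=24.00, C_total=3.00, V=8.00; Q1=16.00, Q4=8.00; dissipated=18.750
Op 4: CLOSE 3-1: Q_total=28.80, C_total=6.00, V=4.80; Q3=19.20, Q1=9.60; dissipated=15.360
Final charges: Q1=9.60, Q2=0.46, Q3=19.20, Q4=8.00, Q5=2.74

Answer: 9.60 μC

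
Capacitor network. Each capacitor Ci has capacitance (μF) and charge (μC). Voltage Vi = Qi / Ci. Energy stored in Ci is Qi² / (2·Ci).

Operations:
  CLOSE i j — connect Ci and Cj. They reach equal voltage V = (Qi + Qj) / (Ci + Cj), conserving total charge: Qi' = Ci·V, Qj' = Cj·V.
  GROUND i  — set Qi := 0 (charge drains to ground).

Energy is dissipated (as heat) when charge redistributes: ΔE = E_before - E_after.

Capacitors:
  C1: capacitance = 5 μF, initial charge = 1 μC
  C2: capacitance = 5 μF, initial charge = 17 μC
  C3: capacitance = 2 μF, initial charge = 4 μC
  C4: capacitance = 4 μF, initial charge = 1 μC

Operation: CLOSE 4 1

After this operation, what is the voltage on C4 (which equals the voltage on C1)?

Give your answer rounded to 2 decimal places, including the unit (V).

Initial: C1(5μF, Q=1μC, V=0.20V), C2(5μF, Q=17μC, V=3.40V), C3(2μF, Q=4μC, V=2.00V), C4(4μF, Q=1μC, V=0.25V)
Op 1: CLOSE 4-1: Q_total=2.00, C_total=9.00, V=0.22; Q4=0.89, Q1=1.11; dissipated=0.003

Answer: 0.22 V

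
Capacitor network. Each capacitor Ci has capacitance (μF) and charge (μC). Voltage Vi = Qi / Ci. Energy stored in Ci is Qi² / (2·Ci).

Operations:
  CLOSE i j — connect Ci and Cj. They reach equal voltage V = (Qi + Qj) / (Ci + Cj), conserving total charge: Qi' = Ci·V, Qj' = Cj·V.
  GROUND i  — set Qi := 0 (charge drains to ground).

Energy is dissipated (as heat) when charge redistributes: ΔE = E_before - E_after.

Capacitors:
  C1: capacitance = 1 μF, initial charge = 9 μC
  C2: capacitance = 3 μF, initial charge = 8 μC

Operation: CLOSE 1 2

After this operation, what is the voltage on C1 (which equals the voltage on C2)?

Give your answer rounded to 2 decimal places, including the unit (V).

Answer: 4.25 V

Derivation:
Initial: C1(1μF, Q=9μC, V=9.00V), C2(3μF, Q=8μC, V=2.67V)
Op 1: CLOSE 1-2: Q_total=17.00, C_total=4.00, V=4.25; Q1=4.25, Q2=12.75; dissipated=15.042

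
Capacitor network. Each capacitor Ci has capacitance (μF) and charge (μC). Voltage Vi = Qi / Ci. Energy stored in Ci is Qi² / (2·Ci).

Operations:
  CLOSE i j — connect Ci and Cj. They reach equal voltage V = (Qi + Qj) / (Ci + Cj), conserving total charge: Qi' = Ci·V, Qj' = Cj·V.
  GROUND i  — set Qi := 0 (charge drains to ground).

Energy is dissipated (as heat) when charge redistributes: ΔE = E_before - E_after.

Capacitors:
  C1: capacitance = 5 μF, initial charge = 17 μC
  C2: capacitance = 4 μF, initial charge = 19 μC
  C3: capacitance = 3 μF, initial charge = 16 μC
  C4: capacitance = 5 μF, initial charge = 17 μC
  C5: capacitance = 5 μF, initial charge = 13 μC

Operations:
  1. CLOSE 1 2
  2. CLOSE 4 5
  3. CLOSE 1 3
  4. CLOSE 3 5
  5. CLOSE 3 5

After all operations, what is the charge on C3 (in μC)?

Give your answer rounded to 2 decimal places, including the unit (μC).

Answer: 10.69 μC

Derivation:
Initial: C1(5μF, Q=17μC, V=3.40V), C2(4μF, Q=19μC, V=4.75V), C3(3μF, Q=16μC, V=5.33V), C4(5μF, Q=17μC, V=3.40V), C5(5μF, Q=13μC, V=2.60V)
Op 1: CLOSE 1-2: Q_total=36.00, C_total=9.00, V=4.00; Q1=20.00, Q2=16.00; dissipated=2.025
Op 2: CLOSE 4-5: Q_total=30.00, C_total=10.00, V=3.00; Q4=15.00, Q5=15.00; dissipated=0.800
Op 3: CLOSE 1-3: Q_total=36.00, C_total=8.00, V=4.50; Q1=22.50, Q3=13.50; dissipated=1.667
Op 4: CLOSE 3-5: Q_total=28.50, C_total=8.00, V=3.56; Q3=10.69, Q5=17.81; dissipated=2.109
Op 5: CLOSE 3-5: Q_total=28.50, C_total=8.00, V=3.56; Q3=10.69, Q5=17.81; dissipated=0.000
Final charges: Q1=22.50, Q2=16.00, Q3=10.69, Q4=15.00, Q5=17.81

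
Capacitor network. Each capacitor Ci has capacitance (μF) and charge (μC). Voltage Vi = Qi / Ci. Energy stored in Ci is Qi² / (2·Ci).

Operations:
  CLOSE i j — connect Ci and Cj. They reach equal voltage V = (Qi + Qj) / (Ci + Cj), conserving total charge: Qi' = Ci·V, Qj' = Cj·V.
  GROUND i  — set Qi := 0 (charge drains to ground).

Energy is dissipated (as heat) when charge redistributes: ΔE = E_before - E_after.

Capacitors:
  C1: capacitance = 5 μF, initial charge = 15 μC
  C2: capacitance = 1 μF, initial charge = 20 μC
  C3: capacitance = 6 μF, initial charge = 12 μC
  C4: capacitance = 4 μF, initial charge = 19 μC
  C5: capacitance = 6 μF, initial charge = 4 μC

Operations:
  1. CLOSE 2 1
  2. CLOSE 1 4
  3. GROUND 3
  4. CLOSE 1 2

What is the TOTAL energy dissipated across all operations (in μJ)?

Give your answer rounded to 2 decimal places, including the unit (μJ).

Answer: 133.82 μJ

Derivation:
Initial: C1(5μF, Q=15μC, V=3.00V), C2(1μF, Q=20μC, V=20.00V), C3(6μF, Q=12μC, V=2.00V), C4(4μF, Q=19μC, V=4.75V), C5(6μF, Q=4μC, V=0.67V)
Op 1: CLOSE 2-1: Q_total=35.00, C_total=6.00, V=5.83; Q2=5.83, Q1=29.17; dissipated=120.417
Op 2: CLOSE 1-4: Q_total=48.17, C_total=9.00, V=5.35; Q1=26.76, Q4=21.41; dissipated=1.304
Op 3: GROUND 3: Q3=0; energy lost=12.000
Op 4: CLOSE 1-2: Q_total=32.59, C_total=6.00, V=5.43; Q1=27.16, Q2=5.43; dissipated=0.097
Total dissipated: 133.817 μJ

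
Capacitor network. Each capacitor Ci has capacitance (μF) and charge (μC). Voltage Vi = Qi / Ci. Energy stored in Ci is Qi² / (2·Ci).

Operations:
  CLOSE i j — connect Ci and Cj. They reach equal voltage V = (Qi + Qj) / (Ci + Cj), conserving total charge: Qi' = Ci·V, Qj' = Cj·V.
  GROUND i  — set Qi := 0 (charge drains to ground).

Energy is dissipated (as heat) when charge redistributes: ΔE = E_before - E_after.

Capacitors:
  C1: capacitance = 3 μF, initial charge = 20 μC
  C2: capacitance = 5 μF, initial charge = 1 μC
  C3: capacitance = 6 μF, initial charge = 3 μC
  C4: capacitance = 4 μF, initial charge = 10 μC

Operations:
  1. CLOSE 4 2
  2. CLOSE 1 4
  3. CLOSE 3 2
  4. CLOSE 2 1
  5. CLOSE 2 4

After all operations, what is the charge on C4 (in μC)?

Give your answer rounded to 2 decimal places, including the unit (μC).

Answer: 10.43 μC

Derivation:
Initial: C1(3μF, Q=20μC, V=6.67V), C2(5μF, Q=1μC, V=0.20V), C3(6μF, Q=3μC, V=0.50V), C4(4μF, Q=10μC, V=2.50V)
Op 1: CLOSE 4-2: Q_total=11.00, C_total=9.00, V=1.22; Q4=4.89, Q2=6.11; dissipated=5.878
Op 2: CLOSE 1-4: Q_total=24.89, C_total=7.00, V=3.56; Q1=10.67, Q4=14.22; dissipated=25.407
Op 3: CLOSE 3-2: Q_total=9.11, C_total=11.00, V=0.83; Q3=4.97, Q2=4.14; dissipated=0.711
Op 4: CLOSE 2-1: Q_total=14.81, C_total=8.00, V=1.85; Q2=9.26, Q1=5.55; dissipated=6.973
Op 5: CLOSE 2-4: Q_total=23.48, C_total=9.00, V=2.61; Q2=13.04, Q4=10.43; dissipated=3.228
Final charges: Q1=5.55, Q2=13.04, Q3=4.97, Q4=10.43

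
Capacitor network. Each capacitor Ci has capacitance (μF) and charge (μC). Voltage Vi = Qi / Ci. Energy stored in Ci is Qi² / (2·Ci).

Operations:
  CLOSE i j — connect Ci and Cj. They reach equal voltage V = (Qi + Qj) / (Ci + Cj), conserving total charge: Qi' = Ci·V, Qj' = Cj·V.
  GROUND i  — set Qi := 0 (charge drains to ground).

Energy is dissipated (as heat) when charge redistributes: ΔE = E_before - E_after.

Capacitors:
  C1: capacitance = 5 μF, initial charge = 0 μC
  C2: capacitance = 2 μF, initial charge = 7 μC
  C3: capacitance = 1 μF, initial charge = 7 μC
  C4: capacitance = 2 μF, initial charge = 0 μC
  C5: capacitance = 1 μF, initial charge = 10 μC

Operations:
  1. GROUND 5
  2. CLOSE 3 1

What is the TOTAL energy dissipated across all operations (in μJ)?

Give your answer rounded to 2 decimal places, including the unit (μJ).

Answer: 70.42 μJ

Derivation:
Initial: C1(5μF, Q=0μC, V=0.00V), C2(2μF, Q=7μC, V=3.50V), C3(1μF, Q=7μC, V=7.00V), C4(2μF, Q=0μC, V=0.00V), C5(1μF, Q=10μC, V=10.00V)
Op 1: GROUND 5: Q5=0; energy lost=50.000
Op 2: CLOSE 3-1: Q_total=7.00, C_total=6.00, V=1.17; Q3=1.17, Q1=5.83; dissipated=20.417
Total dissipated: 70.417 μJ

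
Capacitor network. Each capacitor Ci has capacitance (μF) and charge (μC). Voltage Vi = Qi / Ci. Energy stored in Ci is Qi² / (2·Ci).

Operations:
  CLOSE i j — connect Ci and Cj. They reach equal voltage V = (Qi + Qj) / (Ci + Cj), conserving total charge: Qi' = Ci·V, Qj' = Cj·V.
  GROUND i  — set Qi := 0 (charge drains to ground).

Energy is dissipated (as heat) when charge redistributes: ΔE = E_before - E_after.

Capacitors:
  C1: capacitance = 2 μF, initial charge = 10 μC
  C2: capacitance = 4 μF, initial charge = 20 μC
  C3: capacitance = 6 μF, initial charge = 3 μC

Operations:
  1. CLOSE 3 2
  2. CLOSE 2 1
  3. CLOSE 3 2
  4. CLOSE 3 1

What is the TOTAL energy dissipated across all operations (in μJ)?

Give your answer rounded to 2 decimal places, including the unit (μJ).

Answer: 30.35 μJ

Derivation:
Initial: C1(2μF, Q=10μC, V=5.00V), C2(4μF, Q=20μC, V=5.00V), C3(6μF, Q=3μC, V=0.50V)
Op 1: CLOSE 3-2: Q_total=23.00, C_total=10.00, V=2.30; Q3=13.80, Q2=9.20; dissipated=24.300
Op 2: CLOSE 2-1: Q_total=19.20, C_total=6.00, V=3.20; Q2=12.80, Q1=6.40; dissipated=4.860
Op 3: CLOSE 3-2: Q_total=26.60, C_total=10.00, V=2.66; Q3=15.96, Q2=10.64; dissipated=0.972
Op 4: CLOSE 3-1: Q_total=22.36, C_total=8.00, V=2.79; Q3=16.77, Q1=5.59; dissipated=0.219
Total dissipated: 30.351 μJ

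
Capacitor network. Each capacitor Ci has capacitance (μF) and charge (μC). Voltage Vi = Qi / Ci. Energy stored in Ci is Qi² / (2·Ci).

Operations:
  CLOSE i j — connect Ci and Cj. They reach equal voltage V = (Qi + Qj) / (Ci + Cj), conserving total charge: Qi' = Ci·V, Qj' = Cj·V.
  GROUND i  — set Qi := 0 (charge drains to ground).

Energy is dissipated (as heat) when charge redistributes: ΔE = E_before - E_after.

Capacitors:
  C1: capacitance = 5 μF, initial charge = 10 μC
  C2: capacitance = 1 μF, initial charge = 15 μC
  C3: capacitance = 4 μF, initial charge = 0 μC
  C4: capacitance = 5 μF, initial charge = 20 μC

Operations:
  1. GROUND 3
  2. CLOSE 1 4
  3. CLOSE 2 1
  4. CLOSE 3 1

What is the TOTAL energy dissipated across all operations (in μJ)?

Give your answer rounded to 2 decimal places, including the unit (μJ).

Initial: C1(5μF, Q=10μC, V=2.00V), C2(1μF, Q=15μC, V=15.00V), C3(4μF, Q=0μC, V=0.00V), C4(5μF, Q=20μC, V=4.00V)
Op 1: GROUND 3: Q3=0; energy lost=0.000
Op 2: CLOSE 1-4: Q_total=30.00, C_total=10.00, V=3.00; Q1=15.00, Q4=15.00; dissipated=5.000
Op 3: CLOSE 2-1: Q_total=30.00, C_total=6.00, V=5.00; Q2=5.00, Q1=25.00; dissipated=60.000
Op 4: CLOSE 3-1: Q_total=25.00, C_total=9.00, V=2.78; Q3=11.11, Q1=13.89; dissipated=27.778
Total dissipated: 92.778 μJ

Answer: 92.78 μJ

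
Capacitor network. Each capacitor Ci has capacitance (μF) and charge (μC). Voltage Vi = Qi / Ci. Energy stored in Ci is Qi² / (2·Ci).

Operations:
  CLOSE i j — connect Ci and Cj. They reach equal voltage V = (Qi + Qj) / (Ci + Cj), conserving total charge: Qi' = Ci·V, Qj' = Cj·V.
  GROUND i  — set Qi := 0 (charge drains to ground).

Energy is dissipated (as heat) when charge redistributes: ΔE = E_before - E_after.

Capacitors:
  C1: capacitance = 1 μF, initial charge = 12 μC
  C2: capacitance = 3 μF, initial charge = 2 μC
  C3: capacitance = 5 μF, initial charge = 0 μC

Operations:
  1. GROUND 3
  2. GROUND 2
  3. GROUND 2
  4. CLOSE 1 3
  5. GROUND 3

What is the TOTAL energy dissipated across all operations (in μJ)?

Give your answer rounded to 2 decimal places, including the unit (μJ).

Initial: C1(1μF, Q=12μC, V=12.00V), C2(3μF, Q=2μC, V=0.67V), C3(5μF, Q=0μC, V=0.00V)
Op 1: GROUND 3: Q3=0; energy lost=0.000
Op 2: GROUND 2: Q2=0; energy lost=0.667
Op 3: GROUND 2: Q2=0; energy lost=0.000
Op 4: CLOSE 1-3: Q_total=12.00, C_total=6.00, V=2.00; Q1=2.00, Q3=10.00; dissipated=60.000
Op 5: GROUND 3: Q3=0; energy lost=10.000
Total dissipated: 70.667 μJ

Answer: 70.67 μJ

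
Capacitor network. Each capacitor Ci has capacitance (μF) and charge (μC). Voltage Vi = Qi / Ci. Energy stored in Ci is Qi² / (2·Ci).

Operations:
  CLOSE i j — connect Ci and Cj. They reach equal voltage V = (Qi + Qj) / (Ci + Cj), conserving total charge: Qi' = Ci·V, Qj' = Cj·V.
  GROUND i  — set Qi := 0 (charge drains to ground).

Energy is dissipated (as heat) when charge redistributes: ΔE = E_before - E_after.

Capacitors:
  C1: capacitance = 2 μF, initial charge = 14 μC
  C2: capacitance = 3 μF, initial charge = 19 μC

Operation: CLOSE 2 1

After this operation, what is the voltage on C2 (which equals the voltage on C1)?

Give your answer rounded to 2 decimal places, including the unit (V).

Answer: 6.60 V

Derivation:
Initial: C1(2μF, Q=14μC, V=7.00V), C2(3μF, Q=19μC, V=6.33V)
Op 1: CLOSE 2-1: Q_total=33.00, C_total=5.00, V=6.60; Q2=19.80, Q1=13.20; dissipated=0.267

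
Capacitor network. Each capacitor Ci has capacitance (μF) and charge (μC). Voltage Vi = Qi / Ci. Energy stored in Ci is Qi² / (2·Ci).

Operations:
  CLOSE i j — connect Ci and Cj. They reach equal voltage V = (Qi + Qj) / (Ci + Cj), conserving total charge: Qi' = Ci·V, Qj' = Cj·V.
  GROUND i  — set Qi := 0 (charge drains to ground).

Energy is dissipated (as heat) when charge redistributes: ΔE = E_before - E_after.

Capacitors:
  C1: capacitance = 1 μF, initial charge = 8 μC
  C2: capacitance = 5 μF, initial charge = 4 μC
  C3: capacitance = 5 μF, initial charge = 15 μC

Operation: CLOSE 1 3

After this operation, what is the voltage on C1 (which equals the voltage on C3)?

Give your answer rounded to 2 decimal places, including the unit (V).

Initial: C1(1μF, Q=8μC, V=8.00V), C2(5μF, Q=4μC, V=0.80V), C3(5μF, Q=15μC, V=3.00V)
Op 1: CLOSE 1-3: Q_total=23.00, C_total=6.00, V=3.83; Q1=3.83, Q3=19.17; dissipated=10.417

Answer: 3.83 V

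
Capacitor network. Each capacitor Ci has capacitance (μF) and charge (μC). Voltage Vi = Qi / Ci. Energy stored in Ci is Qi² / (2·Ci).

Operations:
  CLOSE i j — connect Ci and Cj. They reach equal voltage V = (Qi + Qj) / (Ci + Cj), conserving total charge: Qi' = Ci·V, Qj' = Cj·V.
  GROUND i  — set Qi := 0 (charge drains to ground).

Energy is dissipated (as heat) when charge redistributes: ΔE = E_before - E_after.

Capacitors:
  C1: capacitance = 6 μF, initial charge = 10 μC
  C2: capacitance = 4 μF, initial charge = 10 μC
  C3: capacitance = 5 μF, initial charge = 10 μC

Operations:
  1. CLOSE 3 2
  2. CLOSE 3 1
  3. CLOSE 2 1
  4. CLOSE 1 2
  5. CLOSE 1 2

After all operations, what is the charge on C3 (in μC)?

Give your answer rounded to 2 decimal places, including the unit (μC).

Answer: 9.60 μC

Derivation:
Initial: C1(6μF, Q=10μC, V=1.67V), C2(4μF, Q=10μC, V=2.50V), C3(5μF, Q=10μC, V=2.00V)
Op 1: CLOSE 3-2: Q_total=20.00, C_total=9.00, V=2.22; Q3=11.11, Q2=8.89; dissipated=0.278
Op 2: CLOSE 3-1: Q_total=21.11, C_total=11.00, V=1.92; Q3=9.60, Q1=11.52; dissipated=0.421
Op 3: CLOSE 2-1: Q_total=20.40, C_total=10.00, V=2.04; Q2=8.16, Q1=12.24; dissipated=0.110
Op 4: CLOSE 1-2: Q_total=20.40, C_total=10.00, V=2.04; Q1=12.24, Q2=8.16; dissipated=0.000
Op 5: CLOSE 1-2: Q_total=20.40, C_total=10.00, V=2.04; Q1=12.24, Q2=8.16; dissipated=0.000
Final charges: Q1=12.24, Q2=8.16, Q3=9.60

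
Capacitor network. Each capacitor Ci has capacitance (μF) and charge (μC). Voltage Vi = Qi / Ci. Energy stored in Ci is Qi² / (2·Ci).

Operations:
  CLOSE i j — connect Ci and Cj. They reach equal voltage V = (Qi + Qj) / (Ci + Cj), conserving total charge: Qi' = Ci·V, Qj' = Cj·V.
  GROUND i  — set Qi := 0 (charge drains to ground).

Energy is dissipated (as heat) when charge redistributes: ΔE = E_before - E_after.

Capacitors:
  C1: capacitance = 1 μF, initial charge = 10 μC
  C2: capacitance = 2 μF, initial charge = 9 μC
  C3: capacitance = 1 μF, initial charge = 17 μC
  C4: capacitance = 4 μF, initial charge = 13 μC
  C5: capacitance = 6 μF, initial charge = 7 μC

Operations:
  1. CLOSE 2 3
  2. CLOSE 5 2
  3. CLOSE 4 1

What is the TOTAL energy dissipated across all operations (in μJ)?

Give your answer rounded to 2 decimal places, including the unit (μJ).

Answer: 112.50 μJ

Derivation:
Initial: C1(1μF, Q=10μC, V=10.00V), C2(2μF, Q=9μC, V=4.50V), C3(1μF, Q=17μC, V=17.00V), C4(4μF, Q=13μC, V=3.25V), C5(6μF, Q=7μC, V=1.17V)
Op 1: CLOSE 2-3: Q_total=26.00, C_total=3.00, V=8.67; Q2=17.33, Q3=8.67; dissipated=52.083
Op 2: CLOSE 5-2: Q_total=24.33, C_total=8.00, V=3.04; Q5=18.25, Q2=6.08; dissipated=42.188
Op 3: CLOSE 4-1: Q_total=23.00, C_total=5.00, V=4.60; Q4=18.40, Q1=4.60; dissipated=18.225
Total dissipated: 112.496 μJ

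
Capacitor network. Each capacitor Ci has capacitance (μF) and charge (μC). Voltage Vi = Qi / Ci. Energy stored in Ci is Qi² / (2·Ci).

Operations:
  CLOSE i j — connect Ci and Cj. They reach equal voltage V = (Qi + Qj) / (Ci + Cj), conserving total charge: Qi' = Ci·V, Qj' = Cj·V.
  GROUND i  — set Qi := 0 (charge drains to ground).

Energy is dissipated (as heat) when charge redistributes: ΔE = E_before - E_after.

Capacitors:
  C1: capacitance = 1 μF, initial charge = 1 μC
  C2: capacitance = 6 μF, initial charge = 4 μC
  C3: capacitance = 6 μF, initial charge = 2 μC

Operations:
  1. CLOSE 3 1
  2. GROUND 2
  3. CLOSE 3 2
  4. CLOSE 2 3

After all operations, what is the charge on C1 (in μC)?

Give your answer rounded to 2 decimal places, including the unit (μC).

Initial: C1(1μF, Q=1μC, V=1.00V), C2(6μF, Q=4μC, V=0.67V), C3(6μF, Q=2μC, V=0.33V)
Op 1: CLOSE 3-1: Q_total=3.00, C_total=7.00, V=0.43; Q3=2.57, Q1=0.43; dissipated=0.190
Op 2: GROUND 2: Q2=0; energy lost=1.333
Op 3: CLOSE 3-2: Q_total=2.57, C_total=12.00, V=0.21; Q3=1.29, Q2=1.29; dissipated=0.276
Op 4: CLOSE 2-3: Q_total=2.57, C_total=12.00, V=0.21; Q2=1.29, Q3=1.29; dissipated=0.000
Final charges: Q1=0.43, Q2=1.29, Q3=1.29

Answer: 0.43 μC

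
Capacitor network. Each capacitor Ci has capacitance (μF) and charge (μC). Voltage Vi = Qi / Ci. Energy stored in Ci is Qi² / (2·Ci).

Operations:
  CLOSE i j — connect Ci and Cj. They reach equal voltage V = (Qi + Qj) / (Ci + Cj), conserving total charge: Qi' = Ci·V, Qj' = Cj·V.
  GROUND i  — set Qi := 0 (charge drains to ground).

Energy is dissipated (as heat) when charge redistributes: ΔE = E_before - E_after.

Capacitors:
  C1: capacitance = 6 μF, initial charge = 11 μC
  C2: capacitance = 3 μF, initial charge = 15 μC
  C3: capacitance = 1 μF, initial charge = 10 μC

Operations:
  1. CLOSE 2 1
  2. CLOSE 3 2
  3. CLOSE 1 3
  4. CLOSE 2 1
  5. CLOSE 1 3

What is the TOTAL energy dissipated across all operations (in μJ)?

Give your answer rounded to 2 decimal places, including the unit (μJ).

Initial: C1(6μF, Q=11μC, V=1.83V), C2(3μF, Q=15μC, V=5.00V), C3(1μF, Q=10μC, V=10.00V)
Op 1: CLOSE 2-1: Q_total=26.00, C_total=9.00, V=2.89; Q2=8.67, Q1=17.33; dissipated=10.028
Op 2: CLOSE 3-2: Q_total=18.67, C_total=4.00, V=4.67; Q3=4.67, Q2=14.00; dissipated=18.963
Op 3: CLOSE 1-3: Q_total=22.00, C_total=7.00, V=3.14; Q1=18.86, Q3=3.14; dissipated=1.354
Op 4: CLOSE 2-1: Q_total=32.86, C_total=9.00, V=3.65; Q2=10.95, Q1=21.90; dissipated=2.322
Op 5: CLOSE 1-3: Q_total=25.05, C_total=7.00, V=3.58; Q1=21.47, Q3=3.58; dissipated=0.111
Total dissipated: 32.778 μJ

Answer: 32.78 μJ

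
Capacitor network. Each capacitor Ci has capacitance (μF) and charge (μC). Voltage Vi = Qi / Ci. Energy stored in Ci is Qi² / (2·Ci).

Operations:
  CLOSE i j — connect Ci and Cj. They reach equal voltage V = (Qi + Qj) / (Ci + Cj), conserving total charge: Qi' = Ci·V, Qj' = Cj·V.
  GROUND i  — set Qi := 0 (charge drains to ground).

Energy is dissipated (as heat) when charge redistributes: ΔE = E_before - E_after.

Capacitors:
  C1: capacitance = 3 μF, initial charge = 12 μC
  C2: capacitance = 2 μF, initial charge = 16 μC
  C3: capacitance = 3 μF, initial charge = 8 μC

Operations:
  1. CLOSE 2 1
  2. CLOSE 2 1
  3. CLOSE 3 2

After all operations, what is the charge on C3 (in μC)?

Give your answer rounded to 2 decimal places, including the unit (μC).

Answer: 11.52 μC

Derivation:
Initial: C1(3μF, Q=12μC, V=4.00V), C2(2μF, Q=16μC, V=8.00V), C3(3μF, Q=8μC, V=2.67V)
Op 1: CLOSE 2-1: Q_total=28.00, C_total=5.00, V=5.60; Q2=11.20, Q1=16.80; dissipated=9.600
Op 2: CLOSE 2-1: Q_total=28.00, C_total=5.00, V=5.60; Q2=11.20, Q1=16.80; dissipated=0.000
Op 3: CLOSE 3-2: Q_total=19.20, C_total=5.00, V=3.84; Q3=11.52, Q2=7.68; dissipated=5.163
Final charges: Q1=16.80, Q2=7.68, Q3=11.52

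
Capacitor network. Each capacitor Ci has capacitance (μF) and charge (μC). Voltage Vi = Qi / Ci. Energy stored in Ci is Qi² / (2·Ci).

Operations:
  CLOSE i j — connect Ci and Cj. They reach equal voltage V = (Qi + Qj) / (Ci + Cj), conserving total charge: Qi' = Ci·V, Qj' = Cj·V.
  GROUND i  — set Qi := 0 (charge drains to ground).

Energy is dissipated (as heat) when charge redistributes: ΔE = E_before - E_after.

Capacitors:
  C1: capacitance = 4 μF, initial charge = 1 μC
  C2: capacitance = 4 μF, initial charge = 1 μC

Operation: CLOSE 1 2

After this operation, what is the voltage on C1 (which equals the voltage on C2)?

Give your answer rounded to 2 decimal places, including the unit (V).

Initial: C1(4μF, Q=1μC, V=0.25V), C2(4μF, Q=1μC, V=0.25V)
Op 1: CLOSE 1-2: Q_total=2.00, C_total=8.00, V=0.25; Q1=1.00, Q2=1.00; dissipated=0.000

Answer: 0.25 V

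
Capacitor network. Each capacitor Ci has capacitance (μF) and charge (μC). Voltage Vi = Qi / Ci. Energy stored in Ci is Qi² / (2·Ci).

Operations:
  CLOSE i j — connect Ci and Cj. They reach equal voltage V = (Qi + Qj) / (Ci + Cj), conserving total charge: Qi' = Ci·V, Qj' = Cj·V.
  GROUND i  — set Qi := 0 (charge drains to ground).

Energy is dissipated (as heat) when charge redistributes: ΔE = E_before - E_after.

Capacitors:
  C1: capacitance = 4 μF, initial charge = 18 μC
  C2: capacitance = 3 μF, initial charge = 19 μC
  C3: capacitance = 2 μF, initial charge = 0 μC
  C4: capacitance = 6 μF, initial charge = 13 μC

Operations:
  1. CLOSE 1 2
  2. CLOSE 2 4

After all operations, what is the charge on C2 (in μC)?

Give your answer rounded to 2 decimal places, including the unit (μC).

Answer: 9.62 μC

Derivation:
Initial: C1(4μF, Q=18μC, V=4.50V), C2(3μF, Q=19μC, V=6.33V), C3(2μF, Q=0μC, V=0.00V), C4(6μF, Q=13μC, V=2.17V)
Op 1: CLOSE 1-2: Q_total=37.00, C_total=7.00, V=5.29; Q1=21.14, Q2=15.86; dissipated=2.881
Op 2: CLOSE 2-4: Q_total=28.86, C_total=9.00, V=3.21; Q2=9.62, Q4=19.24; dissipated=9.728
Final charges: Q1=21.14, Q2=9.62, Q3=0.00, Q4=19.24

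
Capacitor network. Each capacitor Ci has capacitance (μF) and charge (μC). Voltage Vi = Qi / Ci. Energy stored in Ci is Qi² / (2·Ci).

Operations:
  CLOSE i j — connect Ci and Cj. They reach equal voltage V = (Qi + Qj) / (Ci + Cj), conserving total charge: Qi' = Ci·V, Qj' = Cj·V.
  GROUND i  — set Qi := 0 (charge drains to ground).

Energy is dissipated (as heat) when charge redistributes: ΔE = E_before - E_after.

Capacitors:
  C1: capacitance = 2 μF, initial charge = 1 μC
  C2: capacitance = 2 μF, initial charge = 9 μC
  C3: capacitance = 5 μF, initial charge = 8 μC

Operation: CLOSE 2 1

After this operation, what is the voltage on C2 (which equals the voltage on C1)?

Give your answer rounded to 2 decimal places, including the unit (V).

Initial: C1(2μF, Q=1μC, V=0.50V), C2(2μF, Q=9μC, V=4.50V), C3(5μF, Q=8μC, V=1.60V)
Op 1: CLOSE 2-1: Q_total=10.00, C_total=4.00, V=2.50; Q2=5.00, Q1=5.00; dissipated=8.000

Answer: 2.50 V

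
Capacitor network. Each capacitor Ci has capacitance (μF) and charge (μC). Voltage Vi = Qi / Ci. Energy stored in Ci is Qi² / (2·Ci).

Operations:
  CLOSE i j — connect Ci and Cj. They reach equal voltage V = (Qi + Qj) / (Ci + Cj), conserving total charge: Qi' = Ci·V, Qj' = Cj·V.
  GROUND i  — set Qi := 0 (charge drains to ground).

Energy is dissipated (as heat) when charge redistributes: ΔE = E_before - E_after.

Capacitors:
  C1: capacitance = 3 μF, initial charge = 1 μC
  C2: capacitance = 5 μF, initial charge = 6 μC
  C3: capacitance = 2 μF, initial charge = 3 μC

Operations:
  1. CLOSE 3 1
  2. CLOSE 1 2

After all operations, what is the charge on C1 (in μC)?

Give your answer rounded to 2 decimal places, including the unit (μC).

Initial: C1(3μF, Q=1μC, V=0.33V), C2(5μF, Q=6μC, V=1.20V), C3(2μF, Q=3μC, V=1.50V)
Op 1: CLOSE 3-1: Q_total=4.00, C_total=5.00, V=0.80; Q3=1.60, Q1=2.40; dissipated=0.817
Op 2: CLOSE 1-2: Q_total=8.40, C_total=8.00, V=1.05; Q1=3.15, Q2=5.25; dissipated=0.150
Final charges: Q1=3.15, Q2=5.25, Q3=1.60

Answer: 3.15 μC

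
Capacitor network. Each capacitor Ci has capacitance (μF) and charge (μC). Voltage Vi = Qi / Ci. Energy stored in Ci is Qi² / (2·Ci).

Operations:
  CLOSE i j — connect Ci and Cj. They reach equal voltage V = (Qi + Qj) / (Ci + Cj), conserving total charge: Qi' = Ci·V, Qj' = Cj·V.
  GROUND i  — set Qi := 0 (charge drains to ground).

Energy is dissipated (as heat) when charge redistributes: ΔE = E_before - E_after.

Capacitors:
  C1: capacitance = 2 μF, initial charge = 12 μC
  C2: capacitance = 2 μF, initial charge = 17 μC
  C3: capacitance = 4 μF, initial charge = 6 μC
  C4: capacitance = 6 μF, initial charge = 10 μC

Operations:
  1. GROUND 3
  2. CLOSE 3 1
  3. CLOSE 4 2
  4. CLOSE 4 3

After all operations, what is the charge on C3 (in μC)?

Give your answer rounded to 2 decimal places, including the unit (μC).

Answer: 11.30 μC

Derivation:
Initial: C1(2μF, Q=12μC, V=6.00V), C2(2μF, Q=17μC, V=8.50V), C3(4μF, Q=6μC, V=1.50V), C4(6μF, Q=10μC, V=1.67V)
Op 1: GROUND 3: Q3=0; energy lost=4.500
Op 2: CLOSE 3-1: Q_total=12.00, C_total=6.00, V=2.00; Q3=8.00, Q1=4.00; dissipated=24.000
Op 3: CLOSE 4-2: Q_total=27.00, C_total=8.00, V=3.38; Q4=20.25, Q2=6.75; dissipated=35.021
Op 4: CLOSE 4-3: Q_total=28.25, C_total=10.00, V=2.83; Q4=16.95, Q3=11.30; dissipated=2.269
Final charges: Q1=4.00, Q2=6.75, Q3=11.30, Q4=16.95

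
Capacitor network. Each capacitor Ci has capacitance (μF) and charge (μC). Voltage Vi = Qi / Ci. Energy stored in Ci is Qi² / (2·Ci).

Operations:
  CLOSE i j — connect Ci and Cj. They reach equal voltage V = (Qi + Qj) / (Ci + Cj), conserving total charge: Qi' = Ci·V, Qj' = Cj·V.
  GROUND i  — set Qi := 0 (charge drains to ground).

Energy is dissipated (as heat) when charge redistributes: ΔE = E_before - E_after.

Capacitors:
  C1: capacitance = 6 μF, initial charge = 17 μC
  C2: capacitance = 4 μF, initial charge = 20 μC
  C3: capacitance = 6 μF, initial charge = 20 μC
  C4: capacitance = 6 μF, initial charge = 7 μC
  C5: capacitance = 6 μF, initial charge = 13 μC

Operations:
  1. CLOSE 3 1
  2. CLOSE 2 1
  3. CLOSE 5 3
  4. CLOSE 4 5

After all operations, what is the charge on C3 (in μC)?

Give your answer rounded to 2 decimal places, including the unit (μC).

Initial: C1(6μF, Q=17μC, V=2.83V), C2(4μF, Q=20μC, V=5.00V), C3(6μF, Q=20μC, V=3.33V), C4(6μF, Q=7μC, V=1.17V), C5(6μF, Q=13μC, V=2.17V)
Op 1: CLOSE 3-1: Q_total=37.00, C_total=12.00, V=3.08; Q3=18.50, Q1=18.50; dissipated=0.375
Op 2: CLOSE 2-1: Q_total=38.50, C_total=10.00, V=3.85; Q2=15.40, Q1=23.10; dissipated=4.408
Op 3: CLOSE 5-3: Q_total=31.50, C_total=12.00, V=2.62; Q5=15.75, Q3=15.75; dissipated=1.260
Op 4: CLOSE 4-5: Q_total=22.75, C_total=12.00, V=1.90; Q4=11.38, Q5=11.38; dissipated=3.190
Final charges: Q1=23.10, Q2=15.40, Q3=15.75, Q4=11.38, Q5=11.38

Answer: 15.75 μC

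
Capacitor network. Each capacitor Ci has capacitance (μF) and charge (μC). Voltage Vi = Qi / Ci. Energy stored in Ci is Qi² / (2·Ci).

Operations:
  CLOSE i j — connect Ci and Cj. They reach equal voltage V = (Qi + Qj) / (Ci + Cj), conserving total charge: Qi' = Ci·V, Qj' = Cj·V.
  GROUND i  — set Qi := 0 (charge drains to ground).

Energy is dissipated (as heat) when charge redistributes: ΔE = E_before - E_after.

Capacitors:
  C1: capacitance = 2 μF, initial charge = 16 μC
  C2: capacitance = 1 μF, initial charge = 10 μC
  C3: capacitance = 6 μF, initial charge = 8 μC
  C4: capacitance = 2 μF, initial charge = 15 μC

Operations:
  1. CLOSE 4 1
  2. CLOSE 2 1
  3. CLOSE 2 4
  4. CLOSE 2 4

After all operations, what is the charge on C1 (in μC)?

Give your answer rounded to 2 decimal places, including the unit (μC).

Initial: C1(2μF, Q=16μC, V=8.00V), C2(1μF, Q=10μC, V=10.00V), C3(6μF, Q=8μC, V=1.33V), C4(2μF, Q=15μC, V=7.50V)
Op 1: CLOSE 4-1: Q_total=31.00, C_total=4.00, V=7.75; Q4=15.50, Q1=15.50; dissipated=0.125
Op 2: CLOSE 2-1: Q_total=25.50, C_total=3.00, V=8.50; Q2=8.50, Q1=17.00; dissipated=1.688
Op 3: CLOSE 2-4: Q_total=24.00, C_total=3.00, V=8.00; Q2=8.00, Q4=16.00; dissipated=0.188
Op 4: CLOSE 2-4: Q_total=24.00, C_total=3.00, V=8.00; Q2=8.00, Q4=16.00; dissipated=0.000
Final charges: Q1=17.00, Q2=8.00, Q3=8.00, Q4=16.00

Answer: 17.00 μC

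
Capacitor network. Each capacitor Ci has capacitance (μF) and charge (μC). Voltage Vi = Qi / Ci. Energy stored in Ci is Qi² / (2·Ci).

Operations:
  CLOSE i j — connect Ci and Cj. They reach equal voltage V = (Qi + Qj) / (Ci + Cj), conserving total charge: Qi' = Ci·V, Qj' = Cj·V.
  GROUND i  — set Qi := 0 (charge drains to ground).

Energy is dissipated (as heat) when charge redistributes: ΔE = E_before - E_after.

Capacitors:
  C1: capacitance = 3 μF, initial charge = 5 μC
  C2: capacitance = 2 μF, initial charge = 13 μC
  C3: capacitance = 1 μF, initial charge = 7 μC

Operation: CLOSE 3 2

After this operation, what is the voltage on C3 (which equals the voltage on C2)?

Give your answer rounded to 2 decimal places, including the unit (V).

Answer: 6.67 V

Derivation:
Initial: C1(3μF, Q=5μC, V=1.67V), C2(2μF, Q=13μC, V=6.50V), C3(1μF, Q=7μC, V=7.00V)
Op 1: CLOSE 3-2: Q_total=20.00, C_total=3.00, V=6.67; Q3=6.67, Q2=13.33; dissipated=0.083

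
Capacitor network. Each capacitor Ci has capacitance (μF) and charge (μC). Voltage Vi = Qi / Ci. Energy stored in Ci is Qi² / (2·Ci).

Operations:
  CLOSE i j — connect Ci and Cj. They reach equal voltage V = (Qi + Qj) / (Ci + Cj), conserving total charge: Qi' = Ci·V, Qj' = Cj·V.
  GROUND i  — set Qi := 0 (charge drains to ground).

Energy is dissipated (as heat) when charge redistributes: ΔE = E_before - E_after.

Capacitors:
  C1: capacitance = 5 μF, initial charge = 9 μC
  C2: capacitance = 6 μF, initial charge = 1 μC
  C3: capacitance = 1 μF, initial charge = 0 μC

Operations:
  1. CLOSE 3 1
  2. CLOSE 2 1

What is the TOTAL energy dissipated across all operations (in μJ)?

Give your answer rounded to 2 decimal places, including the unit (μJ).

Initial: C1(5μF, Q=9μC, V=1.80V), C2(6μF, Q=1μC, V=0.17V), C3(1μF, Q=0μC, V=0.00V)
Op 1: CLOSE 3-1: Q_total=9.00, C_total=6.00, V=1.50; Q3=1.50, Q1=7.50; dissipated=1.350
Op 2: CLOSE 2-1: Q_total=8.50, C_total=11.00, V=0.77; Q2=4.64, Q1=3.86; dissipated=2.424
Total dissipated: 3.774 μJ

Answer: 3.77 μJ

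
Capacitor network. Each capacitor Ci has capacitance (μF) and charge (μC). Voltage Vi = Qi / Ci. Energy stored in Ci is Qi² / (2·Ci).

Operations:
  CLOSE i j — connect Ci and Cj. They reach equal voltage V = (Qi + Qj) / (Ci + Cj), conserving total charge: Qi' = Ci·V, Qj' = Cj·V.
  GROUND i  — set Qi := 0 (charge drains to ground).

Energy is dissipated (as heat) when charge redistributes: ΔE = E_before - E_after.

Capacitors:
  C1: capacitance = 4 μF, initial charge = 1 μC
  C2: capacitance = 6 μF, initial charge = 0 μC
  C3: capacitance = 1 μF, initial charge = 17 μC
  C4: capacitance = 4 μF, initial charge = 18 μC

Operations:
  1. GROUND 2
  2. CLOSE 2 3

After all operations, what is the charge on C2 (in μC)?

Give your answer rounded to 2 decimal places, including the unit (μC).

Answer: 14.57 μC

Derivation:
Initial: C1(4μF, Q=1μC, V=0.25V), C2(6μF, Q=0μC, V=0.00V), C3(1μF, Q=17μC, V=17.00V), C4(4μF, Q=18μC, V=4.50V)
Op 1: GROUND 2: Q2=0; energy lost=0.000
Op 2: CLOSE 2-3: Q_total=17.00, C_total=7.00, V=2.43; Q2=14.57, Q3=2.43; dissipated=123.857
Final charges: Q1=1.00, Q2=14.57, Q3=2.43, Q4=18.00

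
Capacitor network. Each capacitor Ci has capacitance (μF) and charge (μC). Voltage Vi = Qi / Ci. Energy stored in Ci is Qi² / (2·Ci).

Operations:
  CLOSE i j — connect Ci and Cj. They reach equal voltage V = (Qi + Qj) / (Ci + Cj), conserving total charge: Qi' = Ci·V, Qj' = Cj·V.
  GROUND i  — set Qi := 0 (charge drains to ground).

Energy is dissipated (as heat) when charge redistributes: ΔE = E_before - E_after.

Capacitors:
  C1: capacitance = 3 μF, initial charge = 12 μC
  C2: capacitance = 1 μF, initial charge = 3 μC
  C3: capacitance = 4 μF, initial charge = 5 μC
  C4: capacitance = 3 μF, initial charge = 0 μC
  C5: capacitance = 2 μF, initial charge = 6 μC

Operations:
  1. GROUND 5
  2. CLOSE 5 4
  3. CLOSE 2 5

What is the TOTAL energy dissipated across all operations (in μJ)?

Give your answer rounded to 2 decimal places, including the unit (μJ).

Answer: 12.00 μJ

Derivation:
Initial: C1(3μF, Q=12μC, V=4.00V), C2(1μF, Q=3μC, V=3.00V), C3(4μF, Q=5μC, V=1.25V), C4(3μF, Q=0μC, V=0.00V), C5(2μF, Q=6μC, V=3.00V)
Op 1: GROUND 5: Q5=0; energy lost=9.000
Op 2: CLOSE 5-4: Q_total=0.00, C_total=5.00, V=0.00; Q5=0.00, Q4=0.00; dissipated=0.000
Op 3: CLOSE 2-5: Q_total=3.00, C_total=3.00, V=1.00; Q2=1.00, Q5=2.00; dissipated=3.000
Total dissipated: 12.000 μJ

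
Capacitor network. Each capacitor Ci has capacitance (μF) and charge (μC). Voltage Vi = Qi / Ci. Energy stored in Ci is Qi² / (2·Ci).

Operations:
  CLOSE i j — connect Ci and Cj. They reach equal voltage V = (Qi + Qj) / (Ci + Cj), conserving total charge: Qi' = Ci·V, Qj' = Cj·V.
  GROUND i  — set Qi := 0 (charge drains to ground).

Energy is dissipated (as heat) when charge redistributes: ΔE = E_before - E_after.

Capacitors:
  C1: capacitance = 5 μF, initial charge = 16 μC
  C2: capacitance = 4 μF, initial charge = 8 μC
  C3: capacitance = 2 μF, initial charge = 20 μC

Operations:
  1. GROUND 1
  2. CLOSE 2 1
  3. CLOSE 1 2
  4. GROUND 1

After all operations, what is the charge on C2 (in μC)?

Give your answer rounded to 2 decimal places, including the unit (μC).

Answer: 3.56 μC

Derivation:
Initial: C1(5μF, Q=16μC, V=3.20V), C2(4μF, Q=8μC, V=2.00V), C3(2μF, Q=20μC, V=10.00V)
Op 1: GROUND 1: Q1=0; energy lost=25.600
Op 2: CLOSE 2-1: Q_total=8.00, C_total=9.00, V=0.89; Q2=3.56, Q1=4.44; dissipated=4.444
Op 3: CLOSE 1-2: Q_total=8.00, C_total=9.00, V=0.89; Q1=4.44, Q2=3.56; dissipated=0.000
Op 4: GROUND 1: Q1=0; energy lost=1.975
Final charges: Q1=0.00, Q2=3.56, Q3=20.00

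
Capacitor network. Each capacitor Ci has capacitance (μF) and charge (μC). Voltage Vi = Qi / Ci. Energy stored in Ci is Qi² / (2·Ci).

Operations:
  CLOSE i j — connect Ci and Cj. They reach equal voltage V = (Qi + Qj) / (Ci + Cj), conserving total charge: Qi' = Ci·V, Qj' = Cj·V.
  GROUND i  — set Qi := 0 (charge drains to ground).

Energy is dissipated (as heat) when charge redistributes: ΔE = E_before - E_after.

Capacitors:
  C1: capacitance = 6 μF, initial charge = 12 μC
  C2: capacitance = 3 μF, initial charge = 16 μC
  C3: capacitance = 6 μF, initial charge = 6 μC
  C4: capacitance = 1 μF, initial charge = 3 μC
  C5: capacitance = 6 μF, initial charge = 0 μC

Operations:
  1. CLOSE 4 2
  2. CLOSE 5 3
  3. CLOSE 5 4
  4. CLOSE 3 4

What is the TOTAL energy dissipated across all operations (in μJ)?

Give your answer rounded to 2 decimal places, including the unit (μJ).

Initial: C1(6μF, Q=12μC, V=2.00V), C2(3μF, Q=16μC, V=5.33V), C3(6μF, Q=6μC, V=1.00V), C4(1μF, Q=3μC, V=3.00V), C5(6μF, Q=0μC, V=0.00V)
Op 1: CLOSE 4-2: Q_total=19.00, C_total=4.00, V=4.75; Q4=4.75, Q2=14.25; dissipated=2.042
Op 2: CLOSE 5-3: Q_total=6.00, C_total=12.00, V=0.50; Q5=3.00, Q3=3.00; dissipated=1.500
Op 3: CLOSE 5-4: Q_total=7.75, C_total=7.00, V=1.11; Q5=6.64, Q4=1.11; dissipated=7.741
Op 4: CLOSE 3-4: Q_total=4.11, C_total=7.00, V=0.59; Q3=3.52, Q4=0.59; dissipated=0.158
Total dissipated: 11.441 μJ

Answer: 11.44 μJ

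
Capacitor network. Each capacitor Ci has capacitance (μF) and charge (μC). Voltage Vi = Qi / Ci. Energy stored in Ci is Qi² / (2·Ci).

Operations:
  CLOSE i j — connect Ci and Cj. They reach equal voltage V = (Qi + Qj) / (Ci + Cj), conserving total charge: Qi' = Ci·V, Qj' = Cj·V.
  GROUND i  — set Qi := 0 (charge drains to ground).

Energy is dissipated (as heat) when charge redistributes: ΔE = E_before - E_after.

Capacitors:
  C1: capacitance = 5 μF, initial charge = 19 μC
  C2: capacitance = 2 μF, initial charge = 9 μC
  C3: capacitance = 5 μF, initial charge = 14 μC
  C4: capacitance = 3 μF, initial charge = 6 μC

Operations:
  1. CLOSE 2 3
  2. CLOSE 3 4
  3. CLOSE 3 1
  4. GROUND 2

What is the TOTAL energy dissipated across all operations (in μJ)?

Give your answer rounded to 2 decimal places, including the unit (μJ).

Initial: C1(5μF, Q=19μC, V=3.80V), C2(2μF, Q=9μC, V=4.50V), C3(5μF, Q=14μC, V=2.80V), C4(3μF, Q=6μC, V=2.00V)
Op 1: CLOSE 2-3: Q_total=23.00, C_total=7.00, V=3.29; Q2=6.57, Q3=16.43; dissipated=2.064
Op 2: CLOSE 3-4: Q_total=22.43, C_total=8.00, V=2.80; Q3=14.02, Q4=8.41; dissipated=1.550
Op 3: CLOSE 3-1: Q_total=33.02, C_total=10.00, V=3.30; Q3=16.51, Q1=16.51; dissipated=1.241
Op 4: GROUND 2: Q2=0; energy lost=10.796
Total dissipated: 15.651 μJ

Answer: 15.65 μJ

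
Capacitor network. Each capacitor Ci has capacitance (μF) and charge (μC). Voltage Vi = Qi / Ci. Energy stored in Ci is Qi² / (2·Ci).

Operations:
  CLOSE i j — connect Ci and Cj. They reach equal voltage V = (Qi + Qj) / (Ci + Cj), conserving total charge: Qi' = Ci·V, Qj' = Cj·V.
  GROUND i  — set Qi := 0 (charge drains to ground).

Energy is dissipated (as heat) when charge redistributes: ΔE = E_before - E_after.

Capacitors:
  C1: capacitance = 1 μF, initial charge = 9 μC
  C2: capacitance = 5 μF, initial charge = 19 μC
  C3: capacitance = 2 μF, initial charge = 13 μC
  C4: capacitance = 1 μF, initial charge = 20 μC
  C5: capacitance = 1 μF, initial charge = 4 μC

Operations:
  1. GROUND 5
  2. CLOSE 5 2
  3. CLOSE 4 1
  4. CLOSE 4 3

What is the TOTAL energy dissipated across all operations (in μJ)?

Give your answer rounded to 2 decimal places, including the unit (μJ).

Initial: C1(1μF, Q=9μC, V=9.00V), C2(5μF, Q=19μC, V=3.80V), C3(2μF, Q=13μC, V=6.50V), C4(1μF, Q=20μC, V=20.00V), C5(1μF, Q=4μC, V=4.00V)
Op 1: GROUND 5: Q5=0; energy lost=8.000
Op 2: CLOSE 5-2: Q_total=19.00, C_total=6.00, V=3.17; Q5=3.17, Q2=15.83; dissipated=6.017
Op 3: CLOSE 4-1: Q_total=29.00, C_total=2.00, V=14.50; Q4=14.50, Q1=14.50; dissipated=30.250
Op 4: CLOSE 4-3: Q_total=27.50, C_total=3.00, V=9.17; Q4=9.17, Q3=18.33; dissipated=21.333
Total dissipated: 65.600 μJ

Answer: 65.60 μJ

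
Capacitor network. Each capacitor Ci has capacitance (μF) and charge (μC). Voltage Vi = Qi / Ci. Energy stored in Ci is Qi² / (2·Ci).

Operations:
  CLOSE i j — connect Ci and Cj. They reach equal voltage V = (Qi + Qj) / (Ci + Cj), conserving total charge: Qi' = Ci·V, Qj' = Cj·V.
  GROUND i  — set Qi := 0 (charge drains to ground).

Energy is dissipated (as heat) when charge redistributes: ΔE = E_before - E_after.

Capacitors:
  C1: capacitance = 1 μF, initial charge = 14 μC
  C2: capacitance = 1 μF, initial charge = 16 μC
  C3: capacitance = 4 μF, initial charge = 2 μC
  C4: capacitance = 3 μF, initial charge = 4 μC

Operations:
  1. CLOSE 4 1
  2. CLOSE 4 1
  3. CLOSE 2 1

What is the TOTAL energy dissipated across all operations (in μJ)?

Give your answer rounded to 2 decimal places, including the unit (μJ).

Initial: C1(1μF, Q=14μC, V=14.00V), C2(1μF, Q=16μC, V=16.00V), C3(4μF, Q=2μC, V=0.50V), C4(3μF, Q=4μC, V=1.33V)
Op 1: CLOSE 4-1: Q_total=18.00, C_total=4.00, V=4.50; Q4=13.50, Q1=4.50; dissipated=60.167
Op 2: CLOSE 4-1: Q_total=18.00, C_total=4.00, V=4.50; Q4=13.50, Q1=4.50; dissipated=0.000
Op 3: CLOSE 2-1: Q_total=20.50, C_total=2.00, V=10.25; Q2=10.25, Q1=10.25; dissipated=33.062
Total dissipated: 93.229 μJ

Answer: 93.23 μJ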